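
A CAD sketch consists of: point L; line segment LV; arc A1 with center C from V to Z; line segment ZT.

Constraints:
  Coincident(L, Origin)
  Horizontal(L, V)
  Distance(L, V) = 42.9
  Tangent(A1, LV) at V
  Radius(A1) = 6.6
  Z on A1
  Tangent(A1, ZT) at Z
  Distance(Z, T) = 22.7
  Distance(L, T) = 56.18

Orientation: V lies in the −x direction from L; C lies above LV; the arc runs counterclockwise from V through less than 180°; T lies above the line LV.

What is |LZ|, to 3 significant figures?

38.3

L is at the origin; L and V share the same y with |LV| = 42.9 and V on the −x side, so V = (-42.9, 0.00). Since A1 is tangent to LV there, CV ⟂ LV, so C = V + (0, 6.6) = (-42.9, 6.60). Since CZ ⟂ ZT (tangency), |CT| = √(6.6² + 22.7²) = 23.6 regardless of where Z sits on A1. So T lies on both circle(L, 56.18) and circle(C, 23.6); the above-LV intersection is T = (-47.7, 29.8). Z is the foot of the tangent from T: Z = (-37.1, 9.68).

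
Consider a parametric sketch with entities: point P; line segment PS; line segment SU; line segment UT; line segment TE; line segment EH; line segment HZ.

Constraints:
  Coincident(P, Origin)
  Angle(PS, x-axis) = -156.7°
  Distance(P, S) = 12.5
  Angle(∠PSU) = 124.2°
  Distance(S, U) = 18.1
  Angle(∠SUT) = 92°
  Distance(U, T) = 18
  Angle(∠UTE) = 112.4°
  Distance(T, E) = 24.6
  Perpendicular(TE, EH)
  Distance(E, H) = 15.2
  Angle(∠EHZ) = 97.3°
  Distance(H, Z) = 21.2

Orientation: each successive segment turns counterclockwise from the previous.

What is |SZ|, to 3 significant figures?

8.68

The perpendicularity gives EH at right angles to TE, so EH runs at 145°; with |EH| = 15.2, H = (4.45, 2.12). ∠EHZ = 97.3° gives HZ at -133° from the x-axis; with |HZ| = 21.2, Z = (-9.90, -13.5). Then |SZ| = |Z − S| = 8.68.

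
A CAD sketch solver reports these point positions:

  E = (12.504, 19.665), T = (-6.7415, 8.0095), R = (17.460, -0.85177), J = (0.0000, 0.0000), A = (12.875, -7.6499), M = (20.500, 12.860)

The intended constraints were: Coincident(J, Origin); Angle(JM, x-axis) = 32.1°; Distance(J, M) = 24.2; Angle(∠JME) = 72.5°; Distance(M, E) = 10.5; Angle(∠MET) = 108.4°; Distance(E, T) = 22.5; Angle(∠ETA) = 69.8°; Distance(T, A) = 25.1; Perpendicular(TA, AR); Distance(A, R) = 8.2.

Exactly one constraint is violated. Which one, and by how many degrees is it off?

Perpendicular(TA, AR) — off by 4.60°.

J = (0.00, 0.00) ✓; JM at 32.10° ✓; |JM| = 24.20 ✓; ∠JME = 72.50° ✓; |ME| = 10.50 ✓; ∠MET = 108.4° ✓; |ET| = 22.50 ✓; ∠ETA = 69.80° ✓; |TA| = 25.10 ✓; ∠(TA, AR) = 94.60° ✗; |AR| = 8.200 ✓.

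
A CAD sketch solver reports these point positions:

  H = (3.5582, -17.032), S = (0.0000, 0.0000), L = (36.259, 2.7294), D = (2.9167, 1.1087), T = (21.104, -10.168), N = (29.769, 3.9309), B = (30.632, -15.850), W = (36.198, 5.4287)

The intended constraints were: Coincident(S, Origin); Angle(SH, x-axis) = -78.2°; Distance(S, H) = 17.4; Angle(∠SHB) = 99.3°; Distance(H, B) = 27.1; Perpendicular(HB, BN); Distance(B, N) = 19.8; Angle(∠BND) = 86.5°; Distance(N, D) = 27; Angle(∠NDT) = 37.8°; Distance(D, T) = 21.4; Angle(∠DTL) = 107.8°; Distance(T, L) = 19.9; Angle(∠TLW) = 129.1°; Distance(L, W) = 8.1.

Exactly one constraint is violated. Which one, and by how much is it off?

Distance(L, W) = 8.1 — off by 5.40.

S = (0.00, 0.00) ✓; SH at -78.20° ✓; |SH| = 17.40 ✓; ∠SHB = 99.30° ✓; |HB| = 27.10 ✓; ∠(HB, BN) = 90.00° ✓; |BN| = 19.80 ✓; ∠BND = 86.50° ✓; |ND| = 27.00 ✓; ∠NDT = 37.80° ✓; |DT| = 21.40 ✓; ∠DTL = 107.8° ✓; |TL| = 19.90 ✓; ∠TLW = 129.1° ✓; |LW| = 2.700 ✗.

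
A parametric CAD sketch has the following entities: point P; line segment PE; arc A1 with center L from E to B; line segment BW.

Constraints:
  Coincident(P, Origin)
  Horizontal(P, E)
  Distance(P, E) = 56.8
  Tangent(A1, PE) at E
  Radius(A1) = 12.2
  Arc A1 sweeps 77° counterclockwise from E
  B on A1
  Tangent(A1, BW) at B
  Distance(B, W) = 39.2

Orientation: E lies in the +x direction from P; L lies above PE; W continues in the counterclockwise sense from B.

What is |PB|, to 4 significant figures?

69.34

P is at the origin; P and E share the same y with |PE| = 56.8 and E on the +x side, so E = (56.80, 0.000). A1 meets PE tangentially, so LE is at right angles to PE, so L = E + (0, 12.2) = (56.80, 12.20). On A1, E sits at bearing -90° from L; a 77° counterclockwise sweep puts B at bearing -13°, so B = L + 12.2·(cos -13°, sin -13°) = (68.69, 9.456). Then |PB| = |B − P| = 69.34.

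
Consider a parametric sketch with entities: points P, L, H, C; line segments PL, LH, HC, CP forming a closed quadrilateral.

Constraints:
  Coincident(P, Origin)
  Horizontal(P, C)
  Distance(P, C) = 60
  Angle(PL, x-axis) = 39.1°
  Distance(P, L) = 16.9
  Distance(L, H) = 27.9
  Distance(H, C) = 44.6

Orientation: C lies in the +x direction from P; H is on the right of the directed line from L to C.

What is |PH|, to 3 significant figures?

25.0

Checks: P.y = 0.00, C.y = 0.00 ✓; |LH| = 27.90 ✓; |HC| = 44.60 ✓.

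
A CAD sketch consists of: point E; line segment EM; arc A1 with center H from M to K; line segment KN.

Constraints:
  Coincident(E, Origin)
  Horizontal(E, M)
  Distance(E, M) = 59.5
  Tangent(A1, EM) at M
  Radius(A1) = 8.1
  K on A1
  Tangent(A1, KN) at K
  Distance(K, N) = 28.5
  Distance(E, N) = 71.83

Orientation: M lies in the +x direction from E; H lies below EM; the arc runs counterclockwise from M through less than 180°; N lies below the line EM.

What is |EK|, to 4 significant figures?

52.95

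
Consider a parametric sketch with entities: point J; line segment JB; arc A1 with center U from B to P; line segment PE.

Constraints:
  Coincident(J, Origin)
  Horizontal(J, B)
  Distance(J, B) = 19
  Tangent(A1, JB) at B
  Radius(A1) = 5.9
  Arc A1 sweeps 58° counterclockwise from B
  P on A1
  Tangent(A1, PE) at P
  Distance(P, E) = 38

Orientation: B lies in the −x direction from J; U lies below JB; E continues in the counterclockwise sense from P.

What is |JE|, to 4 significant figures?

56.33

On A1, B sits at bearing 90° from U; a 58° counterclockwise sweep puts P at bearing 148°, so P = U + 5.9·(cos 148°, sin 148°) = (-24.00, -2.773). A1 meets PE tangentially, so UP is at right angles to PE, so PE runs along (−sin 148°, cos 148°); with |PE| = 38.0, E = (-44.14, -35.00). Then |JE| = |E − J| = 56.33.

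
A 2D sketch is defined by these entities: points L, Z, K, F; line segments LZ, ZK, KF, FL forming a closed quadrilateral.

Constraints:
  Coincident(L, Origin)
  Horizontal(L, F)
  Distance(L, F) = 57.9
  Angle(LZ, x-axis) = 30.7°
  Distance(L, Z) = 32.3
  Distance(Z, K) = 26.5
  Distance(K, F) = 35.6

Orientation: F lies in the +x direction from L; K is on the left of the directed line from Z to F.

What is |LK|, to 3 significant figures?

58.5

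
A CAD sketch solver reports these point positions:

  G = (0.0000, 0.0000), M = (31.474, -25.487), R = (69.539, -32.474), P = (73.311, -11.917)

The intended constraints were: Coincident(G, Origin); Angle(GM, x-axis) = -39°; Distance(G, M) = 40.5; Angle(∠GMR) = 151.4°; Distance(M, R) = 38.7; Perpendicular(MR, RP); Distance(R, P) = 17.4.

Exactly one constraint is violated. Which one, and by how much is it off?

Distance(R, P) = 17.4 — off by 3.50.

G = (0.00, 0.00) ✓; GM at -39.00° ✓; |GM| = 40.50 ✓; ∠GMR = 151.4° ✓; |MR| = 38.70 ✓; ∠(MR, RP) = 90.00° ✓; |RP| = 20.90 ✗.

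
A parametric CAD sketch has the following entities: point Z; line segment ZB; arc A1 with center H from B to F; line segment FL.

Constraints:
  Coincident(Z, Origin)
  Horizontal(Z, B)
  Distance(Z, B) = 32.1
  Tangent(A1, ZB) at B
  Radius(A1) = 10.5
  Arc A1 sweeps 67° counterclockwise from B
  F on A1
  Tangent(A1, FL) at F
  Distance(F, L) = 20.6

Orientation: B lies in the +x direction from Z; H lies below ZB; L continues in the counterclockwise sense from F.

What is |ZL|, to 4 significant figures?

29.16

On A1, B sits at bearing 90° from H; a 67° counterclockwise sweep puts F at bearing 157°, so F = H + 10.5·(cos 157°, sin 157°) = (22.43, -6.397). A1 meets FL tangentially, so HF is at right angles to FL, so FL runs along (−sin 157°, cos 157°); with |FL| = 20.6, L = (14.39, -25.36). Then |ZL| = |L − Z| = 29.16.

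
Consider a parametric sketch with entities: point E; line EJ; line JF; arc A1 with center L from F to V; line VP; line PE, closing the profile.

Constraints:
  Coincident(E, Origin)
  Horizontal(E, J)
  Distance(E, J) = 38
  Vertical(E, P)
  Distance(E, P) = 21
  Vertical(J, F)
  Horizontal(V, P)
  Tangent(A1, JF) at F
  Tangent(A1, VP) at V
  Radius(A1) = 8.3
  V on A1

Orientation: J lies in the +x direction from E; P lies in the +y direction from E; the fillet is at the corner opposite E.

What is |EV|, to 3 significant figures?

36.4

E is at the origin; EJ is horizontal with |EJ| = 38.0 and J on the +x side, so J = (38.0, 0.00). E and P share the same x with |EP| = 21.0 and P on the +y side, so P = (0.00, 21.0). The virtual corner opposite E is at (38.0, 21.0). Since A1 is tangent to JF there, LF ⟂ JF and the tangent condition forces LV to be normal to VP, with radius 8.3, so the center L sits 8.3 in from both sides at L = (29.7, 12.7). That places the tangent points at F = (38.0, 12.7) on JF and V = (29.7, 21.0) on VP. Then |EV| = |V − E| = 36.4.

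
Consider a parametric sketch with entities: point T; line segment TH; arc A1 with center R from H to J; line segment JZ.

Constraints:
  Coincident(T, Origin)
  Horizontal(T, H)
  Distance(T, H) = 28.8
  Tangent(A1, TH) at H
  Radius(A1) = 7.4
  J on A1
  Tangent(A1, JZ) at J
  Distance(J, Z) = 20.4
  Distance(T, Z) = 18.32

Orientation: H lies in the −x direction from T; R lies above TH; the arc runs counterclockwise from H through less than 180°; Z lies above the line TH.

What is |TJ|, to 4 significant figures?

23.81

T is at the origin; T and H share the same y with |TH| = 28.8 and H on the −x side, so H = (-28.80, 0.000). Since A1 is tangent to TH there, RH ⟂ TH, so R = H + (0, 7.4) = (-28.80, 7.400). Since RJ ⟂ JZ (tangency), |RZ| = √(7.4² + 20.4²) = 21.70 regardless of where J sits on A1. So Z lies on both circle(T, 18.32) and circle(R, 21.70); the above-TH intersection is Z = (-8.885, 16.02). J is the foot of the tangent from Z: J = (-23.72, 2.019).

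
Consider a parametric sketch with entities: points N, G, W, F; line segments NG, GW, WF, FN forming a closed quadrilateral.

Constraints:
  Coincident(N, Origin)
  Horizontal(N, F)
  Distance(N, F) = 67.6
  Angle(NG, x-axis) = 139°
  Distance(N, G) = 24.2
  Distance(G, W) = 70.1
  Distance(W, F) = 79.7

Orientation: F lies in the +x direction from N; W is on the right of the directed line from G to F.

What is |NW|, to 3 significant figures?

50.4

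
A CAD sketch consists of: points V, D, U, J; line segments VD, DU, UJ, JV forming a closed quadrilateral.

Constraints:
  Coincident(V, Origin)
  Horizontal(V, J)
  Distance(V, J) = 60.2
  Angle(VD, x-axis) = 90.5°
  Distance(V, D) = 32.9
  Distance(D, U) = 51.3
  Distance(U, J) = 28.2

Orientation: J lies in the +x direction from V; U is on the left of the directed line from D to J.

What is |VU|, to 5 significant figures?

57.142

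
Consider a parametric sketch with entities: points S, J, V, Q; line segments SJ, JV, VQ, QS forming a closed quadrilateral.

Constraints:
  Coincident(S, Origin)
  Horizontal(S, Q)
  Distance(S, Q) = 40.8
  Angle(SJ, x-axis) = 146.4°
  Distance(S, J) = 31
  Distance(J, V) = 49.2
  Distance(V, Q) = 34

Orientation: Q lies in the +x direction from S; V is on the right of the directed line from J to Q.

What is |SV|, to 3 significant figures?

19.1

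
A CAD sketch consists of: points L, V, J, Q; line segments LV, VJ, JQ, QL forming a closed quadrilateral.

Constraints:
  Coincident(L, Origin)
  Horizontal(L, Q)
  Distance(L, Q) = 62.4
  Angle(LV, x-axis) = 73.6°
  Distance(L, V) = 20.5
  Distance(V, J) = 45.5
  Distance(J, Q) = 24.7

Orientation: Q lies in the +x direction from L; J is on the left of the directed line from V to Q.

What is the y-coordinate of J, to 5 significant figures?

22.028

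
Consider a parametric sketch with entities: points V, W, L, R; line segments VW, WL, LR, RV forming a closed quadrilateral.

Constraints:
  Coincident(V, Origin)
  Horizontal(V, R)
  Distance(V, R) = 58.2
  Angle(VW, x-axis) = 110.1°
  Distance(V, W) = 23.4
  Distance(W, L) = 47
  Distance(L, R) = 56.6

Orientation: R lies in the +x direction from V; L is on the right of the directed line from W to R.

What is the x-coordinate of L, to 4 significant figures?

6.377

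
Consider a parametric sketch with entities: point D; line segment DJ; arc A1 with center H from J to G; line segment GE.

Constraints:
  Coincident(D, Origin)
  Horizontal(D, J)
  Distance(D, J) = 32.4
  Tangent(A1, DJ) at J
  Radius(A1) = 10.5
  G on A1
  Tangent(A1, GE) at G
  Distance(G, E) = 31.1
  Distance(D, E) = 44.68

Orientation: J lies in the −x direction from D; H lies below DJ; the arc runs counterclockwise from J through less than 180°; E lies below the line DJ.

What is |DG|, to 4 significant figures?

43.81

Checks: |HG| = 10.50 ✓; ∠(HG, GE) = 90.00° ✓; |GE| = 31.10 ✓; |DE| = 44.68 ✓.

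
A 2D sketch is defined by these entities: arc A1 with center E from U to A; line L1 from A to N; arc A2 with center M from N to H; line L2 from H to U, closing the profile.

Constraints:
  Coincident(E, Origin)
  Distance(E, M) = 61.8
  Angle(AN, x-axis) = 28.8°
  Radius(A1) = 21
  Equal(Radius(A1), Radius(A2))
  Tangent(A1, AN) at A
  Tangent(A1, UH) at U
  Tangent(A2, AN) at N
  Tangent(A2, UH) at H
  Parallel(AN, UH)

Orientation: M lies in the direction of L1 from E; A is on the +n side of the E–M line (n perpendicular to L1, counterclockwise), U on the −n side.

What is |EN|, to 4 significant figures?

65.27

Tangency of A1 to both parallel lines with radius 21.0 puts A and U at E ± 21.0·n: A = (-10.12, 18.40), U = (10.12, -18.40). Equal radii place N and H the same way about M: N = M + 21.0·n = (44.04, 48.17), H = M − 21.0·n = (64.27, 11.37). Then |EN| = |N − E| = 65.27.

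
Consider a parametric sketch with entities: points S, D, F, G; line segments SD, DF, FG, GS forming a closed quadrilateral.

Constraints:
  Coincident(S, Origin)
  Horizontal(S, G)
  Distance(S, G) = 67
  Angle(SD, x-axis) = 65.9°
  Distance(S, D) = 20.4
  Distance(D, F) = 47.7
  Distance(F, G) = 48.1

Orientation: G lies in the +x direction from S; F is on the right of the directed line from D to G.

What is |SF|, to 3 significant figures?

36.7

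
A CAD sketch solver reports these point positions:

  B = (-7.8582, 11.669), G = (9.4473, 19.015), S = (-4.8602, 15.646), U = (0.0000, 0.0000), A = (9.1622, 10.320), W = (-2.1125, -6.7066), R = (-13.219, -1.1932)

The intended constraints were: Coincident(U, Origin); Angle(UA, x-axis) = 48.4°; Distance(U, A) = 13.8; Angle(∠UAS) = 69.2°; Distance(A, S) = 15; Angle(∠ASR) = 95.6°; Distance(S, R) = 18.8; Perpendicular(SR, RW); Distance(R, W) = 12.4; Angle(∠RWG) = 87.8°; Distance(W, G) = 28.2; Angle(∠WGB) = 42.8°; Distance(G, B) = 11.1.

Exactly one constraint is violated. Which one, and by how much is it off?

Distance(G, B) = 11.1 — off by 7.70.

U = (0.00, 0.00) ✓; UA at 48.40° ✓; |UA| = 13.80 ✓; ∠UAS = 69.20° ✓; |AS| = 15.00 ✓; ∠ASR = 95.60° ✓; |SR| = 18.80 ✓; ∠(SR, RW) = 90.00° ✓; |RW| = 12.40 ✓; ∠RWG = 87.80° ✓; |WG| = 28.20 ✓; ∠WGB = 42.80° ✓; |GB| = 18.80 ✗.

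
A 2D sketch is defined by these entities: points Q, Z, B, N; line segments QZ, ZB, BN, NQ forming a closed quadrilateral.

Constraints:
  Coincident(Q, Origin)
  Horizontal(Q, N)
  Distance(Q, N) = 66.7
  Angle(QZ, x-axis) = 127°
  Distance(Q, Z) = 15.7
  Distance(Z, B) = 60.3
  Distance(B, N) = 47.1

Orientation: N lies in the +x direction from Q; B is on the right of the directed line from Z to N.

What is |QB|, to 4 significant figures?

44.72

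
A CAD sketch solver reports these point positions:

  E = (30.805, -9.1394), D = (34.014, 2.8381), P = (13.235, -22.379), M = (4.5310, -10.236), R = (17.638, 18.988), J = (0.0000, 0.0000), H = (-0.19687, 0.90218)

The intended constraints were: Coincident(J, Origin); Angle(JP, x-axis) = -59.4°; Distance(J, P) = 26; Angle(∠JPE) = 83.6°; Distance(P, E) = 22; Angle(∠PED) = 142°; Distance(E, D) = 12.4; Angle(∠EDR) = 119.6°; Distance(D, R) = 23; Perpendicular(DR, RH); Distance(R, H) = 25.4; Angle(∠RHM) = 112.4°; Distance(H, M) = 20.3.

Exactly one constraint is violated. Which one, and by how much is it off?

Distance(H, M) = 20.3 — off by 8.20.

J = (0.00, 0.00) ✓; JP at -59.40° ✓; |JP| = 26.00 ✓; ∠JPE = 83.60° ✓; |PE| = 22.00 ✓; ∠PED = 142.0° ✓; |ED| = 12.40 ✓; ∠EDR = 119.6° ✓; |DR| = 23.00 ✓; ∠(DR, RH) = 90.00° ✓; |RH| = 25.40 ✓; ∠RHM = 112.4° ✓; |HM| = 12.10 ✗.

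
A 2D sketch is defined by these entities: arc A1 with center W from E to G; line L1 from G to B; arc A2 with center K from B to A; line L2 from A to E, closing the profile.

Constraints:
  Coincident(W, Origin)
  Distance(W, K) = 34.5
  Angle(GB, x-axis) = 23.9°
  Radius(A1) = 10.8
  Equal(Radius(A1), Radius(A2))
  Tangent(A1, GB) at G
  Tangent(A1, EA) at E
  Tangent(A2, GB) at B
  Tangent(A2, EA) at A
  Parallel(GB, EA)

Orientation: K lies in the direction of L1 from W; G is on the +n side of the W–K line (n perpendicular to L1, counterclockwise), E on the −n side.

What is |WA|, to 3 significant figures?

36.2

The slot axis is L1's direction at 23.9°, so u = (cos 23.9°, sin 23.9°) = (0.914, 0.405) and n = (−sin 23.9°, cos 23.9°) = (-0.405, 0.914). W is at the origin and K lies 34.5 along u from W, so K = 34.5·u = (31.5, 14.0). Tangency of A1 to both parallel lines with radius 10.8 puts G and E at W ± 10.8·n: G = (-4.38, 9.87), E = (4.38, -9.87). Equal radii place B and A the same way about K: B = K + 10.8·n = (27.2, 23.9), A = K − 10.8·n = (35.9, 4.10). Then |WA| = |A − W| = 36.2.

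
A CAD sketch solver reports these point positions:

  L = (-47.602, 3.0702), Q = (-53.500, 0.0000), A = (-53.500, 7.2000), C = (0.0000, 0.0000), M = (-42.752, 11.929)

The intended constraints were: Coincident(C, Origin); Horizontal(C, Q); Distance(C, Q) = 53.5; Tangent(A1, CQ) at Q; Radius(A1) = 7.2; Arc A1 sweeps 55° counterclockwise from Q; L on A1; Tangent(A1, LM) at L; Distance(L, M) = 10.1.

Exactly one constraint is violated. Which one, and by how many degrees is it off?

Tangent(A1, LM) at L — off by 6.30°.

C = (0.00, 0.00) ✓; C.y = 0.00, Q.y = 0.00 ✓; |CQ| = 53.50 ✓; ∠(AQ, QC) = 90.00° ✓; |AQ| = 7.200 ✓; bearing(A→L) − bearing(A→Q) = 55.00° ✓; |AL| = 7.200 ✓; ∠(AL, LM) = 83.70° ✗; |LM| = 10.10 ✓.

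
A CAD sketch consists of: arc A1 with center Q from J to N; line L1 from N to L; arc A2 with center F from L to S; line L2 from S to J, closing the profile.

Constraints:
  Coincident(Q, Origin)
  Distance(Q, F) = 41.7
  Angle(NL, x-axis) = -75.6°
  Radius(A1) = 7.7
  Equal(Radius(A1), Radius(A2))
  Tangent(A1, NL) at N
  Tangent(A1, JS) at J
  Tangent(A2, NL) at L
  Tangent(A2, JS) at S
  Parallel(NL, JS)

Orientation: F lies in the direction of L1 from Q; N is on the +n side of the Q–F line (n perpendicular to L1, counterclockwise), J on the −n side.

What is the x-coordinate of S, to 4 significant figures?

2.912

The slot axis is L1's direction at -75.6°, so u = (cos -75.6°, sin -75.6°) = (0.2487, -0.9686) and n = (−sin -75.6°, cos -75.6°) = (0.9686, 0.2487). Q is at the origin and F lies 41.7 along u from Q, so F = 41.7·u = (10.37, -40.39). Tangency of A1 to both parallel lines with radius 7.7 puts N and J at Q ± 7.7·n: N = (7.458, 1.915), J = (-7.458, -1.915). Equal radii place L and S the same way about F: L = F + 7.7·n = (17.83, -38.48), S = F − 7.7·n = (2.912, -42.30). So S.x = 2.912.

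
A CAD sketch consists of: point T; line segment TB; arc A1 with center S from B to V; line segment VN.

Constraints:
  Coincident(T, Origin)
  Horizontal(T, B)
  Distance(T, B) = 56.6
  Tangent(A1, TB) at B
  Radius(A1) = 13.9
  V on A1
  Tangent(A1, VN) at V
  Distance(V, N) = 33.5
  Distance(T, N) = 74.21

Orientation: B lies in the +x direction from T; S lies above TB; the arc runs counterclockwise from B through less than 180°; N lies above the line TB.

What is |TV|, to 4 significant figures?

71.95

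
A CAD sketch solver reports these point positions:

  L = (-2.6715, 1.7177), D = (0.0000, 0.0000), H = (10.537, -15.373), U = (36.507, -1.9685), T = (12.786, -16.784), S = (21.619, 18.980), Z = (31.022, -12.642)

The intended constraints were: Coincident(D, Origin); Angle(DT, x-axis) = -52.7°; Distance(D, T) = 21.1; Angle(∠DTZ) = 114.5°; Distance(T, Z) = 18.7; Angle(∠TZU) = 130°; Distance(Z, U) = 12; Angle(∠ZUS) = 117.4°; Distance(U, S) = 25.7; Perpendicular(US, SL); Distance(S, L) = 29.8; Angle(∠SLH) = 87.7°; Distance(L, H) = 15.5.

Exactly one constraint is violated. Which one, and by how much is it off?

Distance(L, H) = 15.5 — off by 6.10.

D = (0.00, 0.00) ✓; DT at -52.70° ✓; |DT| = 21.10 ✓; ∠DTZ = 114.5° ✓; |TZ| = 18.70 ✓; ∠TZU = 130.0° ✓; |ZU| = 12.00 ✓; ∠ZUS = 117.4° ✓; |US| = 25.70 ✓; ∠(US, SL) = 90.00° ✓; |SL| = 29.80 ✓; ∠SLH = 87.70° ✓; |LH| = 21.60 ✗.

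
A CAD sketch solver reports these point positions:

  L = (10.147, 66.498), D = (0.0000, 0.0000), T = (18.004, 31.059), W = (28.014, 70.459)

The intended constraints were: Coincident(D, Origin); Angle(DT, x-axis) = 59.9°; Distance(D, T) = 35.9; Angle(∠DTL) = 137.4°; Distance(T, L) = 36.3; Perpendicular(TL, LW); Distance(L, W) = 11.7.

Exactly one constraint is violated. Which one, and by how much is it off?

Distance(L, W) = 11.7 — off by 6.60.

D = (0.00, 0.00) ✓; DT at 59.90° ✓; |DT| = 35.90 ✓; ∠DTL = 137.4° ✓; |TL| = 36.30 ✓; ∠(TL, LW) = 90.00° ✓; |LW| = 18.30 ✗.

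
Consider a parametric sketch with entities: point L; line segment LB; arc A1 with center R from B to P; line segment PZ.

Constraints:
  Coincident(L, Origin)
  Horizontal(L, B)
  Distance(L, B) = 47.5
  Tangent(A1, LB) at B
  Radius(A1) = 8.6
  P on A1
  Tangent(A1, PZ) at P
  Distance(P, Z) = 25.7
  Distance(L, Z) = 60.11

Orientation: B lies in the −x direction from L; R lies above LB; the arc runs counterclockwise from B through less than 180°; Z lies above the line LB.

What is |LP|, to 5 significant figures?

41.104

Checks: |RP| = 8.600 ✓; ∠(RP, PZ) = 90.00° ✓; |PZ| = 25.70 ✓; |LZ| = 60.11 ✓.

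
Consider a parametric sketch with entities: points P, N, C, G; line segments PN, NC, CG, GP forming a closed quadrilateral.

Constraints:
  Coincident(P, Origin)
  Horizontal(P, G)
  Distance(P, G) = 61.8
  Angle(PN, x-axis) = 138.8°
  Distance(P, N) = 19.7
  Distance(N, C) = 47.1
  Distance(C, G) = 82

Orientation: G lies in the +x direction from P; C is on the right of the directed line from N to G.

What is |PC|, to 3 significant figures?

36.4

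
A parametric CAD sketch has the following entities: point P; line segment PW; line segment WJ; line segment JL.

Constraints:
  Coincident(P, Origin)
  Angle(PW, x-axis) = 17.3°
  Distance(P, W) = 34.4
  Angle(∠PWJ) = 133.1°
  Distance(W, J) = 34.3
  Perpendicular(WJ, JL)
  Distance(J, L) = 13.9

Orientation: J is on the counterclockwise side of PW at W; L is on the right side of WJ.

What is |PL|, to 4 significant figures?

69.74

∠PWJ = 133.1°, so WJ runs at 17.3° + (180° − 133.1°) = 64.20° from the x-axis; with |WJ| = 34.3, J = W + 34.3·(cos 64.20°, sin 64.20°) = (47.77, 41.11). WJ ⟂ JL; with |JL| = 13.9 on the right of WJ, L = J + 13.9·(0.9003, -0.4352) = (60.29, 35.06). Then |PL| = |L − P| = 69.74.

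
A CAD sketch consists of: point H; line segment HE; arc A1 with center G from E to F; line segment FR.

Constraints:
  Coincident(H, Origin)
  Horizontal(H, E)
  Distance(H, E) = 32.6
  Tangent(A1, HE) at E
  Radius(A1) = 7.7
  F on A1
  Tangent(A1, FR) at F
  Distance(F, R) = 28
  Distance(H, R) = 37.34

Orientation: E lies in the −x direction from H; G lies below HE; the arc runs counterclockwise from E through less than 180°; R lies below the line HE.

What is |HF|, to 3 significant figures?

40.2

Checks: |GE| = 7.700 ✓; |GF| = 7.700 ✓; ∠(GF, FR) = 90.00° ✓; |FR| = 28.00 ✓; |HR| = 37.34 ✓.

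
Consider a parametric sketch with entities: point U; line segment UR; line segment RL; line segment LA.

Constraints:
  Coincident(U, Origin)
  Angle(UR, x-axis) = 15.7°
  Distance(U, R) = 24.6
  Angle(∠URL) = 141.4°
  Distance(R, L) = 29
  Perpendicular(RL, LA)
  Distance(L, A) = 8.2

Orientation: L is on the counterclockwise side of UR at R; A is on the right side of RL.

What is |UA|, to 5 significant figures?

53.667

U is at the origin; UR runs at 15.7° with length 24.6, so R = 24.6·(cos 15.7°, sin 15.7°) = (23.682, 6.6568). ∠URL = 141.4°, so RL runs at 15.7° + (180° − 141.4°) = 54.300° from the x-axis; with |RL| = 29.0, L = R + 29.0·(cos 54.300°, sin 54.300°) = (40.605, 30.207). RL ⟂ LA; with |LA| = 8.2 on the right of RL, A = L + 8.2·(0.81208, -0.58354) = (47.264, 25.422). Then |UA| = |A − U| = 53.667.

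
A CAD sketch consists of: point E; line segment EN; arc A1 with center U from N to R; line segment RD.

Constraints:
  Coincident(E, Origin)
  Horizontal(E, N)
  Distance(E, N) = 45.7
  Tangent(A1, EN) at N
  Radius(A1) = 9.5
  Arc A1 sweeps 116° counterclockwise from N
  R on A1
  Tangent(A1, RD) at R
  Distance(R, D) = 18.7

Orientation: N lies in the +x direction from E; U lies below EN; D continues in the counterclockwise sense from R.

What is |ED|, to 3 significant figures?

54.6

E is at the origin; EN is horizontal with |EN| = 45.7 and N on the +x side, so N = (45.7, 0.00). Tangency of A1 to EN means the radius UN is perpendicular to EN, so U = N + (0, -9.5) = (45.7, -9.50). On A1, N sits at bearing 90° from U; a 116° counterclockwise sweep puts R at bearing 206°, so R = U + 9.5·(cos 206°, sin 206°) = (37.2, -13.7). A1 meets RD tangentially, so UR is at right angles to RD, so RD runs along (−sin 206°, cos 206°); with |RD| = 18.7, D = (45.4, -30.5). Then |ED| = |D − E| = 54.6.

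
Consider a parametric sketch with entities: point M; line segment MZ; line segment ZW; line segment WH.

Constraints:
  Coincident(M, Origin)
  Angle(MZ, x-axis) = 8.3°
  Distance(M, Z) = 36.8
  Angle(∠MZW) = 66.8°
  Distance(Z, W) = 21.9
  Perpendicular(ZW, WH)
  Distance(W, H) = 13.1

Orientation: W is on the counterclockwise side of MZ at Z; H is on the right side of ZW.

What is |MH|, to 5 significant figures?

47.505

∠MZW = 66.8°, so ZW runs at 8.3° + (180° − 66.8°) = 121.50° from the x-axis; with |ZW| = 21.9, W = Z + 21.9·(cos 121.50°, sin 121.50°) = (24.972, 23.985). ZW ⟂ WH; with |WH| = 13.1 on the right of ZW, H = W + 13.1·(0.85264, 0.52250) = (36.141, 30.830). Then |MH| = |H − M| = 47.505.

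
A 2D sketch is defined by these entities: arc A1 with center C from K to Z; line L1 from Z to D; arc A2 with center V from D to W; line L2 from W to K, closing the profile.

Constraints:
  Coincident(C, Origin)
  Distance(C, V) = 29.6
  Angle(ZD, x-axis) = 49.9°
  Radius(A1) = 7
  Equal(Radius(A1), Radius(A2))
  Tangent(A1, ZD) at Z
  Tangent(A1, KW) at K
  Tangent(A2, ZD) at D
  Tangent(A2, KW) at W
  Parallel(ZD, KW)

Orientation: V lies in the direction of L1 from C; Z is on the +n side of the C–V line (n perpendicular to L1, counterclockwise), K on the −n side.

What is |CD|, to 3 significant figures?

30.4

Tangency of A1 to both parallel lines with radius 7.0 puts Z and K at C ± 7.0·n: Z = (-5.35, 4.51), K = (5.35, -4.51). Equal radii place D and W the same way about V: D = V + 7.0·n = (13.7, 27.2), W = V − 7.0·n = (24.4, 18.1). Then |CD| = |D − C| = 30.4.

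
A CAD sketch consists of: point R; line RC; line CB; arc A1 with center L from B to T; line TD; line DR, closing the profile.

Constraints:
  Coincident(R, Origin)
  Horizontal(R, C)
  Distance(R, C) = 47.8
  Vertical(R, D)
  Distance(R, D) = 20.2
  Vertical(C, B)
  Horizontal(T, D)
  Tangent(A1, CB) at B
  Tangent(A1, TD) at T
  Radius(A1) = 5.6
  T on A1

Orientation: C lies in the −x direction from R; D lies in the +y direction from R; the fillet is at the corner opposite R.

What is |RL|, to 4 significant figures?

44.65

R is at the origin; R and C share the same y with |RC| = 47.8 and C on the −x side, so C = (-47.80, 0.000). R and D share the same x with |RD| = 20.2 and D on the +y side, so D = (0.000, 20.20). The virtual corner opposite R is at (-47.80, 20.20). A1 meets CB tangentially, so LB is at right angles to CB and since A1 is tangent to TD there, LT ⟂ TD, with radius 5.6, so the center L sits 5.6 in from both sides at L = (-42.20, 14.60). Then |RL| = |L − R| = 44.65.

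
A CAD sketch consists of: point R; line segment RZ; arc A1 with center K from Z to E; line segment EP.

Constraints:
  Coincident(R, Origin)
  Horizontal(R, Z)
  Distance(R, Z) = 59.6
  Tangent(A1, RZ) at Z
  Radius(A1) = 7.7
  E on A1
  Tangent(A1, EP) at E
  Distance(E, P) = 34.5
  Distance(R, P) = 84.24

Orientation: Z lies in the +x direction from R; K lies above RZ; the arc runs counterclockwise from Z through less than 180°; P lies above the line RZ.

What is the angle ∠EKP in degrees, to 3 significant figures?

77.4°

R is at the origin; RZ is horizontal with |RZ| = 59.6 and Z on the +x side, so Z = (59.6, 0.00). The tangent condition forces KZ to be normal to RZ, so K = Z + (0, 7.7) = (59.6, 7.70). Since KE ⟂ EP (tangency), |KP| = √(7.7² + 34.5²) = 35.3 regardless of where E sits on A1. So P lies on both circle(R, 84.24) and circle(K, 35.3); the above-RZ intersection is P = (74.2, 39.9). E is the foot of the tangent from P: E = (67.1, 6.13).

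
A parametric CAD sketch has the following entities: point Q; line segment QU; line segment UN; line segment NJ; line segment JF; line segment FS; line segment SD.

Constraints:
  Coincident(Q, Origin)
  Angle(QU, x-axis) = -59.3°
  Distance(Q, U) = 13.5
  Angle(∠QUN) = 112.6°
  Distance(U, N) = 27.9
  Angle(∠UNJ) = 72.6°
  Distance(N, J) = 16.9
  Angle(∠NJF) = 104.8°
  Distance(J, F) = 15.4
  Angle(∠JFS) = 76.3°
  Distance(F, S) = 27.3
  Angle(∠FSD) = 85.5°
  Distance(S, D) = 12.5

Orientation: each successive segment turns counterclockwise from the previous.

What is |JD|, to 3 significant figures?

22.8

Q is at the origin; QU runs at -59.3° with length 13.5, so U = (6.89, -11.6). ∠QUN = 112.6° gives UN at 8.10° from the x-axis; with |UN| = 27.9, N = (34.5, -7.68). ∠UNJ = 72.6° gives NJ at 116° from the x-axis; with |NJ| = 16.9, J = (27.2, 7.58). ∠NJF = 104.8° gives JF at -169° from the x-axis; with |JF| = 15.4, F = (12.1, 4.72). ∠JFS = 76.3° gives FS at -65.6° from the x-axis; with |FS| = 27.3, S = (23.4, -20.1). ∠FSD = 85.5° gives SD at 28.9° from the x-axis; with |SD| = 12.5, D = (34.3, -14.1). Then |JD| = |D − J| = 22.8.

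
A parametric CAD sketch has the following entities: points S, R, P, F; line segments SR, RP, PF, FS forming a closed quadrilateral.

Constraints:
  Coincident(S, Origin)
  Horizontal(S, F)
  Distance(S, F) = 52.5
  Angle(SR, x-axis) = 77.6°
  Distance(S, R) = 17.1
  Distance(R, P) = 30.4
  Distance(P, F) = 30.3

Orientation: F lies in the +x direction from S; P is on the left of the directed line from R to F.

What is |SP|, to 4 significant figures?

40.74

Checks: |RP| = 30.40 ✓; |PF| = 30.30 ✓.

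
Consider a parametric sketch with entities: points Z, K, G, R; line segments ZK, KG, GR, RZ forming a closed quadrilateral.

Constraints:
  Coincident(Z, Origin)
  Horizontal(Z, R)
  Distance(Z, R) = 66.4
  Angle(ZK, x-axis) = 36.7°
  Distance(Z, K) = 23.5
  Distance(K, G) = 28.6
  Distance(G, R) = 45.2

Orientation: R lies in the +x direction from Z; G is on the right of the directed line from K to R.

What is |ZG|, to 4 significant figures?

27.43

Z is at the origin; Z and R share the same y with |ZR| = 66.4 and R in +x, so R = (66.4, 0). ZK runs at 36.7° with |ZK| = 23.5, so K = (18.84, 14.04). G is determined by |KG| = 28.6 and |GR| = 45.2 together: it lies at the intersection of circle(K, 28.6) and circle(R, 45.2). With |KR| = 49.59, the foot of the radical line on KR is 12.44 from K and the perpendicular offset is √(28.6² − 12.44²) = 25.75. Taking the right-of-KR solution: G = (23.48, -14.18).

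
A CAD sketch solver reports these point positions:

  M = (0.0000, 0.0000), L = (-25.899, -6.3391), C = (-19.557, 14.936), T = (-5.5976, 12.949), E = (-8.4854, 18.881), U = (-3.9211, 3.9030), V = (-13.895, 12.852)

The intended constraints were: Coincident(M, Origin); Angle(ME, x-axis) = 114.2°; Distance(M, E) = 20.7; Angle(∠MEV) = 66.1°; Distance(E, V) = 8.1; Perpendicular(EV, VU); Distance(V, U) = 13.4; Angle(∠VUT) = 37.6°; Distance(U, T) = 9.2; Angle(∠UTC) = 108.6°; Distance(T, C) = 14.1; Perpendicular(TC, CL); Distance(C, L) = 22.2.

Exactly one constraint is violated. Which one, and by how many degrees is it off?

Perpendicular(TC, CL) — off by 8.50°.

M = (0.00, 0.00) ✓; ME at 114.2° ✓; |ME| = 20.70 ✓; ∠MEV = 66.10° ✓; |EV| = 8.100 ✓; ∠(EV, VU) = 90.00° ✓; |VU| = 13.40 ✓; ∠VUT = 37.60° ✓; |UT| = 9.200 ✓; ∠UTC = 108.6° ✓; |TC| = 14.10 ✓; ∠(TC, CL) = 81.50° ✗; |CL| = 22.20 ✓.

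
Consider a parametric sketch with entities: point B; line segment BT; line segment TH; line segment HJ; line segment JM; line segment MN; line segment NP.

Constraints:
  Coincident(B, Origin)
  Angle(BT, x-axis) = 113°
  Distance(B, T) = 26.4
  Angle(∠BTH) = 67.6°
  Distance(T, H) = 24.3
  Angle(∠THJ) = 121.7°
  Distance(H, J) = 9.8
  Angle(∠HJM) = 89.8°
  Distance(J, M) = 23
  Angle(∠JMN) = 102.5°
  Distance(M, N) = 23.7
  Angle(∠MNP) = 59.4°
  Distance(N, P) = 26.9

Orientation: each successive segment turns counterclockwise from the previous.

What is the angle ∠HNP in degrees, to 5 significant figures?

7.2960°

B is at the origin; BT runs at 113.0° with length 26.4, so T = (-10.315, 24.301). ∠BTH = 67.6° gives TH at -134.60° from the x-axis; with |TH| = 24.3, H = (-27.378, 6.9991). ∠THJ = 121.7° gives HJ at -76.300° from the x-axis; with |HJ| = 9.8, J = (-25.057, -2.5221). ∠HJM = 89.8° gives JM at 13.900° from the x-axis; with |JM| = 23.0, M = (-2.7301, 3.0032). ∠JMN = 102.5° gives MN at 91.400° from the x-axis; with |MN| = 23.7, N = (-3.3092, 26.696). ∠MNP = 59.4° gives NP at -148.00° from the x-axis; with |NP| = 26.9, P = (-26.122, 12.441). Then cos ∠HNP = NH·NP / (|NH||NP|), giving 7.2960°.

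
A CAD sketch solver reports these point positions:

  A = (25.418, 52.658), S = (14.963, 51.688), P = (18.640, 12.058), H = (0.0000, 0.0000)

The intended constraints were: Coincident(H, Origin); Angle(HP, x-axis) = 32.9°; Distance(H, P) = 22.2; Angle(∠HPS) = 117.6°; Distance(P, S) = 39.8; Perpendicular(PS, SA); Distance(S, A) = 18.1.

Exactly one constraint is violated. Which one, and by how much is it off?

Distance(S, A) = 18.1 — off by 7.60.

H = (0.00, 0.00) ✓; HP at 32.90° ✓; |HP| = 22.20 ✓; ∠HPS = 117.6° ✓; |PS| = 39.80 ✓; ∠(PS, SA) = 90.00° ✓; |SA| = 10.50 ✗.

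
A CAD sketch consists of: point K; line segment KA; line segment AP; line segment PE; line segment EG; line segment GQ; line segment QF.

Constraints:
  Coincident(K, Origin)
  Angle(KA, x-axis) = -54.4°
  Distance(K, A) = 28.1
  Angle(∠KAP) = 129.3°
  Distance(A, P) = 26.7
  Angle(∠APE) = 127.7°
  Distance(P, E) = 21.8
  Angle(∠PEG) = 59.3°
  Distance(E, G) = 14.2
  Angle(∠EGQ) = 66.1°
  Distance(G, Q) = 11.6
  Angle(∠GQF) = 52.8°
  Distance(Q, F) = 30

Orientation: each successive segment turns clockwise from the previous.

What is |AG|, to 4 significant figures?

32.14

∠APE = 127.7° gives PE at -157.4° from the x-axis; with |PE| = 21.8, E = (-10.72, -57.00). ∠PEG = 59.3° gives EG at 81.90° from the x-axis; with |EG| = 14.2, G = (-8.723, -42.95). Then |AG| = |G − A| = 32.14.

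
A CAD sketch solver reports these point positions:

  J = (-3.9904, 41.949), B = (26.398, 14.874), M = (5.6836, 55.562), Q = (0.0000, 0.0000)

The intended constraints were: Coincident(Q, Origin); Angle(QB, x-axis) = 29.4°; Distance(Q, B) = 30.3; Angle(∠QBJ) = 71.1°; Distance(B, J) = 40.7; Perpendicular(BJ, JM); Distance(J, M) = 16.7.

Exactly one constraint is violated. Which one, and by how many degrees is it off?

Perpendicular(BJ, JM) — off by 6.30°.

Q = (0.00, 0.00) ✓; QB at 29.40° ✓; |QB| = 30.30 ✓; ∠QBJ = 71.10° ✓; |BJ| = 40.70 ✓; ∠(BJ, JM) = 83.70° ✗; |JM| = 16.70 ✓.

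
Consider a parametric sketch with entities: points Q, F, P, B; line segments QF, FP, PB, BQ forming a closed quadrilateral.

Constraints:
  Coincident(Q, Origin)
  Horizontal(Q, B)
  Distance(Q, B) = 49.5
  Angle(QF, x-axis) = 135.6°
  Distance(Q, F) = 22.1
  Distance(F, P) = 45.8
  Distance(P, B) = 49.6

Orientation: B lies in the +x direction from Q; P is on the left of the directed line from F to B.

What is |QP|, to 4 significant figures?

46.80

Q is at the origin; Q and B share the same y with |QB| = 49.5 and B in +x, so B = (49.5, 0). QF runs at 135.6° with |QF| = 22.1, so F = (-15.79, 15.46). P is determined by |FP| = 45.8 and |PB| = 49.6 together: it lies at the intersection of circle(F, 45.8) and circle(B, 49.6). With |FB| = 67.10, the foot of the radical line on FB is 30.85 from F and the perpendicular offset is √(45.8² − 30.85²) = 33.85. Taking the left-of-FB solution: P = (22.03, 41.30).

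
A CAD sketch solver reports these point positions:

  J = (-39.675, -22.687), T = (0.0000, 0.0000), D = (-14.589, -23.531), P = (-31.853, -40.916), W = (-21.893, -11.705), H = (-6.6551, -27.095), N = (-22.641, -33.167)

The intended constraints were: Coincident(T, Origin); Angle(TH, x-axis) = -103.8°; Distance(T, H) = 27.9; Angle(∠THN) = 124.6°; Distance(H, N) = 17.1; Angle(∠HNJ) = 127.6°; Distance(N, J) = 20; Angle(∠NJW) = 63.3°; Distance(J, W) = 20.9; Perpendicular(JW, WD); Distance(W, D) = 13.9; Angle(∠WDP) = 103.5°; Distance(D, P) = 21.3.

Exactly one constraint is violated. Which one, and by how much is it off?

Distance(D, P) = 21.3 — off by 3.20.

T = (0.00, 0.00) ✓; TH at -103.8° ✓; |TH| = 27.90 ✓; ∠THN = 124.6° ✓; |HN| = 17.10 ✓; ∠HNJ = 127.6° ✓; |NJ| = 20.00 ✓; ∠NJW = 63.30° ✓; |JW| = 20.90 ✓; ∠(JW, WD) = 90.00° ✓; |WD| = 13.90 ✓; ∠WDP = 103.5° ✓; |DP| = 24.50 ✗.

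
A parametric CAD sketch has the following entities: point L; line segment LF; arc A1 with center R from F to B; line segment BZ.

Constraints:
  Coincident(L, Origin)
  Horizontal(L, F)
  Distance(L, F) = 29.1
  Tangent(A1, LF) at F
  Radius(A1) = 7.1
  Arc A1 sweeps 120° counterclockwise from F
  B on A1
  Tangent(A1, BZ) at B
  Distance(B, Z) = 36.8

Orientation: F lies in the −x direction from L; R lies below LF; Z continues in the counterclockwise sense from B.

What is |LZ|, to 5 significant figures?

45.736

On A1, F sits at bearing 90° from R; a 120° counterclockwise sweep puts B at bearing 210°, so B = R + 7.1·(cos 210°, sin 210°) = (-35.249, -10.650). The tangent condition forces RB to be normal to BZ, so BZ runs along (−sin 210°, cos 210°); with |BZ| = 36.8, Z = (-16.849, -42.520). Then |LZ| = |Z − L| = 45.736.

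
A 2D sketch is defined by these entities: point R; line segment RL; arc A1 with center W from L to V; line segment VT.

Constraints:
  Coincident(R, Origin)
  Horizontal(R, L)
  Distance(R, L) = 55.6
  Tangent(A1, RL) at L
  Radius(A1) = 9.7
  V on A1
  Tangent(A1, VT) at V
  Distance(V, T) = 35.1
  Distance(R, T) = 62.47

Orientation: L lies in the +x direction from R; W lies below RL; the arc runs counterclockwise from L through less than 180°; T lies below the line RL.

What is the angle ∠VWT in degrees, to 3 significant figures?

74.6°

Checks: ∠(WL, LR) = 90.00° ✓; |WV| = 9.700 ✓; ∠(WV, VT) = 90.00° ✓; |VT| = 35.10 ✓; |RT| = 62.47 ✓.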